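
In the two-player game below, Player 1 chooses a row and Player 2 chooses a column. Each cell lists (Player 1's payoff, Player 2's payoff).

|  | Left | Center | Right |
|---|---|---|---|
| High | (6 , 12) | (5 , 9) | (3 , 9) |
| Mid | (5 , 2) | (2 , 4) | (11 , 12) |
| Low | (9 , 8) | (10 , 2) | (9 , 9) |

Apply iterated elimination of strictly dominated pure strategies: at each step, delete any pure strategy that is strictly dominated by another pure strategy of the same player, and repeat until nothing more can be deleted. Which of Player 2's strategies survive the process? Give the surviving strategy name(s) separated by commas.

Right

Row High is eliminated: Low beats it against every remaining column (Left: 9>6, Center: 10>5, Right: 9>3).
Player 2's strategy Left is strictly dominated by Right (Mid: 12>2, Low: 9>8) and is removed.
Player 2's strategy Center is strictly dominated by Right (Mid: 12>4, Low: 9>2) and is removed.
Player 1's strategy Low is strictly dominated by Mid (Right: 11>9) and is removed.
Among the remaining strategies, none is strictly dominated by another pure strategy of the same player, so the elimination stops.
Surviving strategies — Player 1: {Mid}; Player 2: {Right}.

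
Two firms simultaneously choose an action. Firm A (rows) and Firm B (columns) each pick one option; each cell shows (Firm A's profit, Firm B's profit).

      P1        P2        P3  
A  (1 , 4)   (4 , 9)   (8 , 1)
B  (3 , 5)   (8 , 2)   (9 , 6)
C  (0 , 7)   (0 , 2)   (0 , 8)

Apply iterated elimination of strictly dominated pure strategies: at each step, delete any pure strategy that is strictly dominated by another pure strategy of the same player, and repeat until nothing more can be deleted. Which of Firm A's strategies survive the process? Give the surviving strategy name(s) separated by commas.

B

Row A is eliminated: B beats it against every remaining column (P1: 3>1, P2: 8>4, P3: 9>8).
Firm A's strategy C is strictly dominated by B (P1: 3>0, P2: 8>0, P3: 9>0) and is removed.
Firm B's strategy P1 is strictly dominated by P3 (B: 6>5) and is removed.
For Firm B, P3 strictly dominates P2 on the remaining rows (B: 6>2); eliminate P2.
Among the remaining strategies, none is strictly dominated by another pure strategy of the same player, so the elimination stops.
Surviving strategies — Firm A: {B}; Firm B: {P3}.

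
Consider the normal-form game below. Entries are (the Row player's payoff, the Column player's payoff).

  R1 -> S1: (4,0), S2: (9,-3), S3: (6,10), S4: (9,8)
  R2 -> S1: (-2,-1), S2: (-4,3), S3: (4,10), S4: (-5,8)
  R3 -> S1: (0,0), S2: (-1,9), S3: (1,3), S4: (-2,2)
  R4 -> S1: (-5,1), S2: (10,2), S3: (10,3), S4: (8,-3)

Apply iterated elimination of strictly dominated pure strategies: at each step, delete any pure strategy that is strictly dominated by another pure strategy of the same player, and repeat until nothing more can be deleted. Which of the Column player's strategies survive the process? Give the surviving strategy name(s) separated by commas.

S3

For the Row player, R1 strictly dominates R2 on the remaining columns (S1: 4>-2, S2: 9>-4, S3: 6>4, S4: 9>-5); eliminate R2.
For the Row player, R1 strictly dominates R3 on the remaining columns (S1: 4>0, S2: 9>-1, S3: 6>1, S4: 9>-2); eliminate R3.
The Column player's strategy S1 is strictly dominated by S3 (R1: 10>0, R4: 3>1) and is removed.
For the Column player, S3 strictly dominates S2 on the remaining rows (R1: 10>-3, R4: 3>2); eliminate S2.
Column S4 is eliminated: S3 beats it against every remaining row (R1: 10>8, R4: 3>-3).
Row R1 is eliminated: R4 beats it against every remaining column (S3: 10>6).
Among the remaining strategies, none is strictly dominated by another pure strategy of the same player, so the elimination stops.
Surviving strategies — the Row player: {R4}; the Column player: {S3}.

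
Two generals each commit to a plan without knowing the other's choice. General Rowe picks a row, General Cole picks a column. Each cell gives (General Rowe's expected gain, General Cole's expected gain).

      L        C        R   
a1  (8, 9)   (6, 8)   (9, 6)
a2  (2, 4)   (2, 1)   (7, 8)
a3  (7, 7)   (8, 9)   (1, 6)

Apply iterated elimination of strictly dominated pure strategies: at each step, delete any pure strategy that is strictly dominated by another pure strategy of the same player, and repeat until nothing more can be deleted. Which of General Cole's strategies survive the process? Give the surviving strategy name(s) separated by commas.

L, C

For General Rowe, a1 strictly dominates a2 on the remaining columns (L: 8>2, C: 6>2, R: 9>7); eliminate a2.
For General Cole, L strictly dominates R on the remaining rows (a1: 9>6, a3: 7>6); eliminate R.
Among the remaining strategies, none is strictly dominated by another pure strategy of the same player, so the elimination stops.
Surviving strategies — General Rowe: {a1, a3}; General Cole: {L, C}.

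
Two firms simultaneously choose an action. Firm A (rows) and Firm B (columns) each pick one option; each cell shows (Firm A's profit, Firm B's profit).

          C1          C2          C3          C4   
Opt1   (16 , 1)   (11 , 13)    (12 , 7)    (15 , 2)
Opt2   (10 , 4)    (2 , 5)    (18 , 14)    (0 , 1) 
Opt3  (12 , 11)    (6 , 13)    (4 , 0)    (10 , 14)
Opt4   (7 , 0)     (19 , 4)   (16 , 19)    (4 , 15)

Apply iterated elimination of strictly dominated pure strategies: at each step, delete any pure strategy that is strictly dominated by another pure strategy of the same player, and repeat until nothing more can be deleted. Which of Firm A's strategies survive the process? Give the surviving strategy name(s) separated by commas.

Row Opt3 is eliminated: Opt1 beats it against every remaining column (C1: 16>12, C2: 11>6, C3: 12>4, C4: 15>10).
For Firm B, C2 strictly dominates C1 on the remaining rows (Opt1: 13>1, Opt2: 5>4, Opt4: 4>0); eliminate C1.
For Firm B, C3 strictly dominates C4 on the remaining rows (Opt1: 7>2, Opt2: 14>1, Opt4: 19>15); eliminate C4.
For Firm A, Opt4 strictly dominates Opt1 on the remaining columns (C2: 19>11, C3: 16>12); eliminate Opt1.
Firm B's strategy C2 is strictly dominated by C3 (Opt2: 14>5, Opt4: 19>4) and is removed.
Row Opt4 is eliminated: Opt2 beats it against every remaining column (C3: 18>16).
Among the remaining strategies, none is strictly dominated by another pure strategy of the same player, so the elimination stops.
Surviving strategies — Firm A: {Opt2}; Firm B: {C3}.

Opt2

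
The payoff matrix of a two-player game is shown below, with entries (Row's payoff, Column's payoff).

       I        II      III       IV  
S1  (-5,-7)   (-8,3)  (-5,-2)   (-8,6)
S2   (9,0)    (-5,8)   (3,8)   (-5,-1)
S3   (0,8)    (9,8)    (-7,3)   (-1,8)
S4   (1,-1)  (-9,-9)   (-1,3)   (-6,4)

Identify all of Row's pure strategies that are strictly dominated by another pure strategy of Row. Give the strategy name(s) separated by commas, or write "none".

S1 is strictly dominated by S2 (I: 9>-5, II: -5>-8, III: 3>-5, IV: -5>-8).
Nothing dominates S2: S1 at I (9>-5); S3 at I (9>0); S4 at I (9>1).
S3 is not dominated — it holds its own against S1 at I (0>-5); S2 at II (9>-5); S4 at II (9>-9).
S4 is strictly dominated by S2 (I: 9>1, II: -5>-9, III: 3>-1, IV: -5>-6).

S1, S4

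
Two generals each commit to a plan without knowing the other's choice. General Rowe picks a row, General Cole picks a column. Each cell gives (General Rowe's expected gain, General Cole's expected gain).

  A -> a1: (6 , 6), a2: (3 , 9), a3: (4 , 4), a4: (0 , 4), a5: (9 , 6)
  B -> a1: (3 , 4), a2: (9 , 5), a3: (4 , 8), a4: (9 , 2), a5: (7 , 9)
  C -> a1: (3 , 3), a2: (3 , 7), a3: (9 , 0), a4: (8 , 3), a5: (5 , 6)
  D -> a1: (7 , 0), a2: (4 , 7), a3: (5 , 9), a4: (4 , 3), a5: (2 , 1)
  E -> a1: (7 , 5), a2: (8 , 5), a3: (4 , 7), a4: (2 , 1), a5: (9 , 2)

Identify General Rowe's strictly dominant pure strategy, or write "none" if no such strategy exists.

A fails to dominate B at a2 (3<9).
B fails to dominate A at a1 (3<6).
C fails to dominate A at a1 (3<6).
D fails to dominate A at a5 (2<9).
E fails to dominate A at a3 (4=4).
No single strategy dominates all the others.

none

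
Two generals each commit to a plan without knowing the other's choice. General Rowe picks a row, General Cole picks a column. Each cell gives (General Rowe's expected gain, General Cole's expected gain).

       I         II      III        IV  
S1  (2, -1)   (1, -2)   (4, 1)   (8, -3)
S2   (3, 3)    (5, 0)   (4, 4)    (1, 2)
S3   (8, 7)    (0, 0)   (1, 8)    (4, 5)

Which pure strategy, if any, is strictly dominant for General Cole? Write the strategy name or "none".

III vs I: S1: 1>-1, S2: 4>3, S3: 8>7.
III vs II: S1: 1>-2, S2: 4>0, S3: 8>0.
III vs IV: S1: 1>-3, S2: 4>2, S3: 8>5.
III strictly beats every other strategy against every opponent action, so it is strictly dominant.

III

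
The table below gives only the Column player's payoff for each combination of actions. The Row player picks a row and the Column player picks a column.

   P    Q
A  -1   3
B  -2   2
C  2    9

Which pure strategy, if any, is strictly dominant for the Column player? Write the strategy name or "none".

Q vs P: A: 3>-1, B: 2>-2, C: 9>2.
Q strictly beats every other strategy against every opponent action, so it is strictly dominant.

Q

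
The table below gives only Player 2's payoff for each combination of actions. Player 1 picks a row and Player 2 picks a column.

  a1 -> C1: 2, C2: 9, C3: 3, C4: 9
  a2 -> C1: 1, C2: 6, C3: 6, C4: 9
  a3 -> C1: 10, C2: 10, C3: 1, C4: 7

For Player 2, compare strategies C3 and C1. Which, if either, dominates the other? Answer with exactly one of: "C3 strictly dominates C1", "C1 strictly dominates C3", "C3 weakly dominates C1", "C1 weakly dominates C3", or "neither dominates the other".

neither dominates the other

C3's payoffs vs C1's, by Player 1's action — a1: 3>2, a2: 6>1, a3: 1<10.
C3 does better at a1, a2 but worse at a3; neither strategy dominates the other.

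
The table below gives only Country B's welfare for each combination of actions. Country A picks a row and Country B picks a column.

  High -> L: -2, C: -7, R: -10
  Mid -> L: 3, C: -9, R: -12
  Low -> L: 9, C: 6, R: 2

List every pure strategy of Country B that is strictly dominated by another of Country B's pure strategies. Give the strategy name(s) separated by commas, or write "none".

C, R

L: no other strategy beats it everywhere (C at High (-2>-7); R at High (-2>-10)).
C is strictly dominated by L (High: -2>-7, Mid: 3>-9, Low: 9>6).
R: dominated, since L does at least as well everywhere (High: -2>-10, Mid: 3>-12, Low: 9>2).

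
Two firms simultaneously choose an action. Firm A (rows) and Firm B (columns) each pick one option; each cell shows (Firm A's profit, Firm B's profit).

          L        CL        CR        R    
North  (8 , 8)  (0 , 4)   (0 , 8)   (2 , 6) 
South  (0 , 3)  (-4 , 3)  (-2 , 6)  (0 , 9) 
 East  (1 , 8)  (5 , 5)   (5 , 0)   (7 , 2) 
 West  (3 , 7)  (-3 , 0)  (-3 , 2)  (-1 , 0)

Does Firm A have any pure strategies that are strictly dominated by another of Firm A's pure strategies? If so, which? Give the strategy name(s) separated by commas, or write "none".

South, West

Nothing dominates North: South at L (8>0); East at L (8>1); West at L (8>3).
North strictly dominates South — L: 8>0, CL: 0>-4, CR: 0>-2, R: 2>0.
East is not dominated — it holds its own against North at CL (5>0); South at L (1>0); West at CL (5>-3).
North strictly dominates West — L: 8>3, CL: 0>-3, CR: 0>-3, R: 2>-1.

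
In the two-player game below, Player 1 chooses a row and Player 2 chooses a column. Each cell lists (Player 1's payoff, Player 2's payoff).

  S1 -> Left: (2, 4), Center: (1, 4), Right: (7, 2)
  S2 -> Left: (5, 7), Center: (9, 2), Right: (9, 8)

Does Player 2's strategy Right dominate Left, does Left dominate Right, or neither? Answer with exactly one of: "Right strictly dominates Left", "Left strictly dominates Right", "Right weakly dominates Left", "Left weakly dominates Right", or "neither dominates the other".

neither dominates the other

Compare Right to Left across each choice by Player 1: S1: 2<4, S2: 8>7.
Right does better at S2 but worse at S1; neither strategy dominates the other.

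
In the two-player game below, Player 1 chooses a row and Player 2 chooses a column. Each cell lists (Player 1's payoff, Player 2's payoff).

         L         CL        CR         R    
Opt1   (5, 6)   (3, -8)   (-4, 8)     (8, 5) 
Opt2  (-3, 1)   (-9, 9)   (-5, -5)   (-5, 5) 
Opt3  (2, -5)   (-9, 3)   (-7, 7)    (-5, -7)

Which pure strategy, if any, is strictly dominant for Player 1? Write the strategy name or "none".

Opt1

Opt1 vs Opt2: L: 5>-3, CL: 3>-9, CR: -4>-5, R: 8>-5.
Opt1 vs Opt3: L: 5>2, CL: 3>-9, CR: -4>-7, R: 8>-5.
Opt1 strictly beats every other strategy against every opponent action, so it is strictly dominant.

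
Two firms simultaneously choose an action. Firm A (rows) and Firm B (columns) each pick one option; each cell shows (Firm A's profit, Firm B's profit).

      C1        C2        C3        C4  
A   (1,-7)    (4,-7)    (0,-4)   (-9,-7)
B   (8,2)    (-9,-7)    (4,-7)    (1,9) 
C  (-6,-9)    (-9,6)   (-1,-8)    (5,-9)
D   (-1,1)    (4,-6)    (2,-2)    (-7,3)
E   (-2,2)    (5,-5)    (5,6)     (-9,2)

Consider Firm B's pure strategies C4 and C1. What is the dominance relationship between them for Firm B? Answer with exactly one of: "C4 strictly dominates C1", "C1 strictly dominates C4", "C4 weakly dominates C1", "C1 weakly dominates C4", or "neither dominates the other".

Compare C4 to C1 across each opponent action: A: -7=-7, B: 9>2, C: -9=-9, D: 3>1, E: 2=2.
C4 is at least as good everywhere and strictly better somewhere (tied only at A, C, E), so C4 weakly but not strictly dominates C1.

C4 weakly dominates C1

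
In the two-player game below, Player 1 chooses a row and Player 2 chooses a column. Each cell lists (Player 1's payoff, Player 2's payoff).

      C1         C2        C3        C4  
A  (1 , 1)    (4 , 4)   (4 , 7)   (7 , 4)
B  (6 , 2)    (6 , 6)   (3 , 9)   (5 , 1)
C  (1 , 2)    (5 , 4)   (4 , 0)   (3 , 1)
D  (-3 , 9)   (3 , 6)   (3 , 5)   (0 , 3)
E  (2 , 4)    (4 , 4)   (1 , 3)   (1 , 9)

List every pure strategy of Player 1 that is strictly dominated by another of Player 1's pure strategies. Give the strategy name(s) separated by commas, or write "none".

A: no other strategy beats it everywhere (B at C3 (4>3); C at C1 (1=1); D at C1 (1>-3); E at C2 (4=4)).
B: no other strategy beats it everywhere (A at C1 (6>1); C at C1 (6>1); D at C1 (6>-3); E at C1 (6>2)).
Nothing dominates C: A at C1 (1=1); B at C3 (4>3); D at C1 (1>-3); E at C2 (5>4).
D is strictly dominated by A (C1: 1>-3, C2: 4>3, C3: 4>3, C4: 7>0).
E is strictly dominated by B (C1: 6>2, C2: 6>4, C3: 3>1, C4: 5>1).

D, E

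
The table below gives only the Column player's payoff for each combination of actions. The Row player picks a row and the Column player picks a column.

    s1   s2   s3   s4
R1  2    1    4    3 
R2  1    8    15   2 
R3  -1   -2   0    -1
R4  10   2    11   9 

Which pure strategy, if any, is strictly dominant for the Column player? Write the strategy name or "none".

s3 vs s1: R1: 4>2, R2: 15>1, R3: 0>-1, R4: 11>10.
s3 vs s2: R1: 4>1, R2: 15>8, R3: 0>-2, R4: 11>2.
s3 vs s4: R1: 4>3, R2: 15>2, R3: 0>-1, R4: 11>9.
s3 strictly beats every other strategy against every opponent action, so it is strictly dominant.

s3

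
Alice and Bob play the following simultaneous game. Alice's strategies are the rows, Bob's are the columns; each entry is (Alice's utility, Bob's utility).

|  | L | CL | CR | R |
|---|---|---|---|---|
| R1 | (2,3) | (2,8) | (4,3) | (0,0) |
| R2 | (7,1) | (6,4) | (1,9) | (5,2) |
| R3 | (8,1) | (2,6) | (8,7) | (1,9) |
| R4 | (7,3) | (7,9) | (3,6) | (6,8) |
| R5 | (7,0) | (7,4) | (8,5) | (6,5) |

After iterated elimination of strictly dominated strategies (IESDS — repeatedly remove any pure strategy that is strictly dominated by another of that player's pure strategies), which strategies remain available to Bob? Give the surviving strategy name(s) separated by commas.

CL, CR, R

Row R1 is eliminated: R5 beats it against every remaining column (L: 7>2, CL: 7>2, CR: 8>4, R: 6>0).
For Bob, CL strictly dominates L on the remaining rows (R2: 4>1, R3: 6>1, R4: 9>3, R5: 4>0); eliminate L.
For Alice, R4 strictly dominates R2 on the remaining columns (CL: 7>6, CR: 3>1, R: 6>5); eliminate R2.
Among the remaining strategies, none is strictly dominated by another pure strategy of the same player, so the elimination stops.
Surviving strategies — Alice: {R3, R4, R5}; Bob: {CL, CR, R}.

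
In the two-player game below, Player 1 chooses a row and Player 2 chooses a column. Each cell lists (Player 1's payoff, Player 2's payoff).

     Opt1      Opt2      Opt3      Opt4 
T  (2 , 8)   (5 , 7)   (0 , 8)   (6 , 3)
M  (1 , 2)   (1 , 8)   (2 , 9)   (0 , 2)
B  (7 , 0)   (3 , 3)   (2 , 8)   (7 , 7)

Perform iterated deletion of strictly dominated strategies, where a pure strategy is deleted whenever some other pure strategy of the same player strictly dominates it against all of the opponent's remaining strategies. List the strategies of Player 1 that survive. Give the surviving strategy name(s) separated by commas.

Player 2's strategy Opt2 is strictly dominated by Opt3 (T: 8>7, M: 9>8, B: 8>3) and is removed.
Row T is eliminated: B beats it against every remaining column (Opt1: 7>2, Opt3: 2>0, Opt4: 7>6).
Column Opt1 is eliminated: Opt3 beats it against every remaining row (M: 9>2, B: 8>0).
Player 2's strategy Opt4 is strictly dominated by Opt3 (M: 9>2, B: 8>7) and is removed.
Among the remaining strategies, none is strictly dominated by another pure strategy of the same player, so the elimination stops.
Surviving strategies — Player 1: {M, B}; Player 2: {Opt3}.

M, B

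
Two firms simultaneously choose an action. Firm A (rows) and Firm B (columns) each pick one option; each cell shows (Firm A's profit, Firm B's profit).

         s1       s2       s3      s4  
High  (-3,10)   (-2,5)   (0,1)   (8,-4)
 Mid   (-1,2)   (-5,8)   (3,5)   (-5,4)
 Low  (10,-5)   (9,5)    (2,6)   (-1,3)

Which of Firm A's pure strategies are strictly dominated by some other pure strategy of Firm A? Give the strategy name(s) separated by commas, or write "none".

Nothing dominates High: Mid at s2 (-2>-5); Low at s4 (8>-1).
Nothing dominates Mid: High at s1 (-1>-3); Low at s3 (3>2).
Nothing dominates Low: High at s1 (10>-3); Mid at s1 (10>-1).

none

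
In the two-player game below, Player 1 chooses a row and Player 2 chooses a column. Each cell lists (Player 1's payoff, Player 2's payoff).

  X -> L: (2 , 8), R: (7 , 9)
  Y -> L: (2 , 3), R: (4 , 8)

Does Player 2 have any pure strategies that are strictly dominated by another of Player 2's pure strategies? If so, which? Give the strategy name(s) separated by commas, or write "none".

L

R strictly dominates L — X: 9>8, Y: 8>3.
Nothing dominates R: L at X (9>8).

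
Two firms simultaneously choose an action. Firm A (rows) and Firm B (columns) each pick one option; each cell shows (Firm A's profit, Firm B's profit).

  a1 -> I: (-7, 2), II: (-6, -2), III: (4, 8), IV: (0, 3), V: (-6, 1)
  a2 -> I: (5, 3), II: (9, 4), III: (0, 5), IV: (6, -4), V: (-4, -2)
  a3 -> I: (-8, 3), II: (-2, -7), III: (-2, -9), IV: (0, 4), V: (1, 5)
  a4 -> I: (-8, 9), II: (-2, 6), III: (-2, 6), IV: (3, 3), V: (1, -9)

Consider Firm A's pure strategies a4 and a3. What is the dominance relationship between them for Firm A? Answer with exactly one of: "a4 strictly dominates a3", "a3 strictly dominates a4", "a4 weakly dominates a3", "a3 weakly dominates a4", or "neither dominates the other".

Compare a4 to a3 across each choice by Firm B: I: -8=-8, II: -2=-2, III: -2=-2, IV: 3>0, V: 1=1.
a4 is at least as good everywhere and strictly better somewhere (tied only at I, II, III, V), so a4 weakly but not strictly dominates a3.

a4 weakly dominates a3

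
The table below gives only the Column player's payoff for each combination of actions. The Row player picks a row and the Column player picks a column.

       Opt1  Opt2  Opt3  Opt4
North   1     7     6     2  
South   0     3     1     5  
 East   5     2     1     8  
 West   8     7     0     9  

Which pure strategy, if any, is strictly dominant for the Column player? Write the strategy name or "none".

Opt1 fails to dominate Opt2 at North (1<7).
Opt2 fails to dominate Opt1 at East (2<5).
Opt3 fails to dominate Opt1 at East (1<5).
Opt4 fails to dominate Opt2 at North (2<7).
No single strategy dominates all the others.

none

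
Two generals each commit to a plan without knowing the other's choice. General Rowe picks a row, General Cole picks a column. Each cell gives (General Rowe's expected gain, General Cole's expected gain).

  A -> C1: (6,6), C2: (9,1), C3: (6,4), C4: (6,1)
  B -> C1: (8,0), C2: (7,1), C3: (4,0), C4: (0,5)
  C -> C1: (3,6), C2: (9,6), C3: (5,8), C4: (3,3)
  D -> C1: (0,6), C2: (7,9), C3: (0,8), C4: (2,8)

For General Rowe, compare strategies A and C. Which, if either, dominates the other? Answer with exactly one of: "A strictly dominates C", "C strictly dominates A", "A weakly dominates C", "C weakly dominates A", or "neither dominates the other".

Compare A to C across each choice by General Cole: C1: 6>3, C2: 9=9, C3: 6>5, C4: 6>3.
A is at least as good everywhere and strictly better somewhere (tied only at C2), so A weakly but not strictly dominates C.

A weakly dominates C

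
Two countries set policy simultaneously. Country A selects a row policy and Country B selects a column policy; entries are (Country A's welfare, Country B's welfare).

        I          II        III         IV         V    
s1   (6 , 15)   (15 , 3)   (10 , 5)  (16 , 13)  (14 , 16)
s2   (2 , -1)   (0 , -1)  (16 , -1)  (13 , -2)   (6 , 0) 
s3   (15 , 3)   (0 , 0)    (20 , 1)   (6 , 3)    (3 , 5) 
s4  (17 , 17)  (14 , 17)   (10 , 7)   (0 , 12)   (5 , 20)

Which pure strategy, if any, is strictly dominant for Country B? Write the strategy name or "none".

V

V vs I: s1: 16>15, s2: 0>-1, s3: 5>3, s4: 20>17.
V vs II: s1: 16>3, s2: 0>-1, s3: 5>0, s4: 20>17.
V vs III: s1: 16>5, s2: 0>-1, s3: 5>1, s4: 20>7.
V vs IV: s1: 16>13, s2: 0>-2, s3: 5>3, s4: 20>12.
V strictly beats every other strategy against every opponent action, so it is strictly dominant.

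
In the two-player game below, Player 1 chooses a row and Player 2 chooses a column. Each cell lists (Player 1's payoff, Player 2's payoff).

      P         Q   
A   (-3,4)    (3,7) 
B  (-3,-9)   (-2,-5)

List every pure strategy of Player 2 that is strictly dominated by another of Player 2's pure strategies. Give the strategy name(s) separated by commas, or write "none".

P

P: dominated, since Q does at least as well everywhere (A: 7>4, B: -5>-9).
Q: no other strategy beats it everywhere (P at A (7>4)).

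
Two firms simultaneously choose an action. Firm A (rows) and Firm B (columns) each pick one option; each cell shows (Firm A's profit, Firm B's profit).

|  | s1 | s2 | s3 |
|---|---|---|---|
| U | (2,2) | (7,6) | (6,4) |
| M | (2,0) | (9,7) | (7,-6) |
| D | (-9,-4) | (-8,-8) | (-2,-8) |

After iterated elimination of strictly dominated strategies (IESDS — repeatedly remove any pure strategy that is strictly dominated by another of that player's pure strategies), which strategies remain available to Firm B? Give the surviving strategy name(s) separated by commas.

s2

Row D is eliminated: U beats it against every remaining column (s1: 2>-9, s2: 7>-8, s3: 6>-2).
Column s1 is eliminated: s2 beats it against every remaining row (U: 6>2, M: 7>0).
Row U is eliminated: M beats it against every remaining column (s2: 9>7, s3: 7>6).
Column s3 is eliminated: s2 beats it against every remaining row (M: 7>-6).
Among the remaining strategies, none is strictly dominated by another pure strategy of the same player, so the elimination stops.
Surviving strategies — Firm A: {M}; Firm B: {s2}.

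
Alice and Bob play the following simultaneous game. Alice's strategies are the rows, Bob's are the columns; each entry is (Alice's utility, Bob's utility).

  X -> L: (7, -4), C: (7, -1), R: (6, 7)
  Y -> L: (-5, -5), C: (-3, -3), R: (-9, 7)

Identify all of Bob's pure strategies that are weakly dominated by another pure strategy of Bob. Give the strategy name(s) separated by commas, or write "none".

L: dominated, since C does at least as well everywhere (X: -1>-4, Y: -3>-5).
C: dominated, since R does at least as well everywhere (X: 7>-1, Y: 7>-3).
Nothing dominates R: L at X (7>-4); C at X (7>-1).

L, C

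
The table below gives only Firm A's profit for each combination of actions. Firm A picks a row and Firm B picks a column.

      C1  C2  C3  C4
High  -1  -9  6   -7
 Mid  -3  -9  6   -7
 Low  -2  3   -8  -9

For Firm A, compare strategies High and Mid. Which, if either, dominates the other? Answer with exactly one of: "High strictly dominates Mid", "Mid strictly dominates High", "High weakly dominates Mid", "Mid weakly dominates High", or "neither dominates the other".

High weakly dominates Mid

High's payoffs vs Mid's, by Firm B's action — C1: -1>-3, C2: -9=-9, C3: 6=6, C4: -7=-7.
High is at least as good everywhere and strictly better somewhere (tied only at C2, C3, C4), so High weakly but not strictly dominates Mid.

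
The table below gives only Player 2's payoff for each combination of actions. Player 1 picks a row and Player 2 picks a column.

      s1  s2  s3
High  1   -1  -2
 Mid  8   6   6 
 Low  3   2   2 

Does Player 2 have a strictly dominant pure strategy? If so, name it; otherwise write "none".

s1 vs s2: High: 1>-1, Mid: 8>6, Low: 3>2.
s1 vs s3: High: 1>-2, Mid: 8>6, Low: 3>2.
s1 strictly beats every other strategy against every opponent action, so it is strictly dominant.

s1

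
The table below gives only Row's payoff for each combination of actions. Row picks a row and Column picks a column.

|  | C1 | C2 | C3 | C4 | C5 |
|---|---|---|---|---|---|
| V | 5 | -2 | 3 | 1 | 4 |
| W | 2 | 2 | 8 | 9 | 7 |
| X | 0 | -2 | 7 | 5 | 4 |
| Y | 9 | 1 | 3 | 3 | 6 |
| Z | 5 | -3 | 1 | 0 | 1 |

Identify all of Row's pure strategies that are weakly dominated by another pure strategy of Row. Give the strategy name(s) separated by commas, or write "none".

V: dominated, since Y does at least as well everywhere (C1: 9>5, C2: 1>-2, C3: 3=3, C4: 3>1, C5: 6>4).
W: no other strategy beats it everywhere (V at C2 (2>-2); X at C1 (2>0); Y at C2 (2>1); Z at C2 (2>-3)).
X: dominated, since W does at least as well everywhere (C1: 2>0, C2: 2>-2, C3: 8>7, C4: 9>5, C5: 7>4).
Y is not dominated — it holds its own against V at C1 (9>5); W at C1 (9>2); X at C1 (9>0); Z at C1 (9>5).
Z is weakly dominated by V (C1: 5=5, C2: -2>-3, C3: 3>1, C4: 1>0, C5: 4>1).

V, X, Z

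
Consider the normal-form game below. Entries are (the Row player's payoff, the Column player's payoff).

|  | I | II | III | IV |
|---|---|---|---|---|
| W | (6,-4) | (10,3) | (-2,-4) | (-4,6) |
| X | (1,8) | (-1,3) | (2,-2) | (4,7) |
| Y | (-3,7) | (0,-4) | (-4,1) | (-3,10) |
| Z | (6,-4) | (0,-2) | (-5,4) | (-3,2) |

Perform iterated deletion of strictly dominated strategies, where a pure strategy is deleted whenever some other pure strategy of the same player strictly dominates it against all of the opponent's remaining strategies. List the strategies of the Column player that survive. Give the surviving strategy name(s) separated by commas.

I, III, IV

Column II is eliminated: IV beats it against every remaining row (W: 6>3, X: 7>3, Y: 10>-4, Z: 2>-2).
The Row player's strategy Y is strictly dominated by X (I: 1>-3, III: 2>-4, IV: 4>-3) and is removed.
Among the remaining strategies, none is strictly dominated by another pure strategy of the same player, so the elimination stops.
Surviving strategies — the Row player: {W, X, Z}; the Column player: {I, III, IV}.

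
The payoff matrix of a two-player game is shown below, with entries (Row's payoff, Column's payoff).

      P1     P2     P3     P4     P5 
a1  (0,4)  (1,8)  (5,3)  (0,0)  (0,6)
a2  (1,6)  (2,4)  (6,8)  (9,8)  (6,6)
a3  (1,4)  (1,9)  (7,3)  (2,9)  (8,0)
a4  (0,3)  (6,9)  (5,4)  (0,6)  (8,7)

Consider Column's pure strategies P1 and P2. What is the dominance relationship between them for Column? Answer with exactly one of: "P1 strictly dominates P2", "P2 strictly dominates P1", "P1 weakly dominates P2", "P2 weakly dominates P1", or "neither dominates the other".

neither dominates the other

P1's payoffs vs P2's, by Row's action — a1: 4<8, a2: 6>4, a3: 4<9, a4: 3<9.
P1 does better at a2 but worse at a1, a3, a4; neither strategy dominates the other.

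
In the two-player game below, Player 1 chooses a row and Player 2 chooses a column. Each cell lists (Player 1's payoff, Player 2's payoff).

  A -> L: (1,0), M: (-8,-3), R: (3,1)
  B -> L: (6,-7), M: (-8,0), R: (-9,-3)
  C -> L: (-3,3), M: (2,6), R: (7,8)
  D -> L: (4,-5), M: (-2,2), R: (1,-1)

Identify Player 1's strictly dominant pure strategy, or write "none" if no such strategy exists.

A fails to dominate B at L (1<6).
B fails to dominate A at M (-8=-8).
C fails to dominate A at L (-3<1).
D fails to dominate A at R (1<3).
No single strategy dominates all the others.

none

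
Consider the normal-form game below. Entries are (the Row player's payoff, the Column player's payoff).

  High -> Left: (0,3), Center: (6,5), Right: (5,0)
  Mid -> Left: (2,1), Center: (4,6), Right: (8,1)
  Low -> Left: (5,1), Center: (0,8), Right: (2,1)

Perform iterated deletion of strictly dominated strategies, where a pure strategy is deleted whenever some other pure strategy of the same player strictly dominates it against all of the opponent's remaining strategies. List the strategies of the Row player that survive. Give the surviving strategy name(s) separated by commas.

Column Left is eliminated: Center beats it against every remaining row (High: 5>3, Mid: 6>1, Low: 8>1).
The Row player's strategy Low is strictly dominated by High (Center: 6>0, Right: 5>2) and is removed.
For the Column player, Center strictly dominates Right on the remaining rows (High: 5>0, Mid: 6>1); eliminate Right.
The Row player's strategy Mid is strictly dominated by High (Center: 6>4) and is removed.
Among the remaining strategies, none is strictly dominated by another pure strategy of the same player, so the elimination stops.
Surviving strategies — the Row player: {High}; the Column player: {Center}.

High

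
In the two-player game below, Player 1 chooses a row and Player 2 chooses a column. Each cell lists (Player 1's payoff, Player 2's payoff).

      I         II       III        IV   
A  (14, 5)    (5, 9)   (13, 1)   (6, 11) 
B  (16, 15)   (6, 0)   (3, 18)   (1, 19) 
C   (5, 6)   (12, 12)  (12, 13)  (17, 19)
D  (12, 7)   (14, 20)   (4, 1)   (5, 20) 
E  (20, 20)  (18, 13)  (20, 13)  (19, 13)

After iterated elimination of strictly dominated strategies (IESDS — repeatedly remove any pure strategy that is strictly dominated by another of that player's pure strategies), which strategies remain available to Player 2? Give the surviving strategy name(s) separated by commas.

I

Player 1's strategy A is strictly dominated by E (I: 20>14, II: 18>5, III: 20>13, IV: 19>6) and is removed.
Row B is eliminated: E beats it against every remaining column (I: 20>16, II: 18>6, III: 20>3, IV: 19>1).
Player 1's strategy C is strictly dominated by E (I: 20>5, II: 18>12, III: 20>12, IV: 19>17) and is removed.
For Player 1, E strictly dominates D on the remaining columns (I: 20>12, II: 18>14, III: 20>4, IV: 19>5); eliminate D.
For Player 2, I strictly dominates II on the remaining rows (E: 20>13); eliminate II.
Column III is eliminated: I beats it against every remaining row (E: 20>13).
Player 2's strategy IV is strictly dominated by I (E: 20>13) and is removed.
Among the remaining strategies, none is strictly dominated by another pure strategy of the same player, so the elimination stops.
Surviving strategies — Player 1: {E}; Player 2: {I}.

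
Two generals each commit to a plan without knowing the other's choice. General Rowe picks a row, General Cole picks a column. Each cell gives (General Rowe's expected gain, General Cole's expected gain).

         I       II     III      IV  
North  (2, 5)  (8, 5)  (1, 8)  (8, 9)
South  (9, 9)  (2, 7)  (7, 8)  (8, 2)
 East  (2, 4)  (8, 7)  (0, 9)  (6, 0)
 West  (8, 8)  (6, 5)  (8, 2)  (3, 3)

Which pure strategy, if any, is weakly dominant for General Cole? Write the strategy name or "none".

none

I fails to dominate II at East (4<7).
II fails to dominate I at South (7<9).
III fails to dominate I at South (8<9).
IV fails to dominate I at South (2<9).
No single strategy dominates all the others.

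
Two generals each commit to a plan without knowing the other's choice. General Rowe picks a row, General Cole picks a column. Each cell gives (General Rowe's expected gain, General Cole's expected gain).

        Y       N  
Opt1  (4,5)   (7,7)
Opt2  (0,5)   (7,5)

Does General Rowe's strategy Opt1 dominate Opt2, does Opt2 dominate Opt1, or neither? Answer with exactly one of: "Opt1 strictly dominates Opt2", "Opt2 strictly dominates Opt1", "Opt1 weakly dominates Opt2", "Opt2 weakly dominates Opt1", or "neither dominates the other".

Opt1's payoffs vs Opt2's, by General Cole's action — Y: 4>0, N: 7=7.
Opt1 is at least as good everywhere and strictly better somewhere (tied only at N), so Opt1 weakly but not strictly dominates Opt2.

Opt1 weakly dominates Opt2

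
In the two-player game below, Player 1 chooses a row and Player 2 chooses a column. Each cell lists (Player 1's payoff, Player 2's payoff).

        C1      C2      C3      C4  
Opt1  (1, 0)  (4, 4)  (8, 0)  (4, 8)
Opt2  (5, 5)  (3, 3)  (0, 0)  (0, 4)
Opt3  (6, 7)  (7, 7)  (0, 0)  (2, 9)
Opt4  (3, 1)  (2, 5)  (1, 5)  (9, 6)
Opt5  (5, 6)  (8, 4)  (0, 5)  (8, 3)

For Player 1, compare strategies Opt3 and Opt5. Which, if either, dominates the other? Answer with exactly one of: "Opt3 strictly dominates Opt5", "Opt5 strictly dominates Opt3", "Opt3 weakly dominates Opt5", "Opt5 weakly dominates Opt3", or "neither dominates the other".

Compare Opt3 to Opt5 across each choice by Player 2: C1: 6>5, C2: 7<8, C3: 0=0, C4: 2<8.
Opt3 does better at C1 but worse at C2, C4; neither strategy dominates the other.

neither dominates the other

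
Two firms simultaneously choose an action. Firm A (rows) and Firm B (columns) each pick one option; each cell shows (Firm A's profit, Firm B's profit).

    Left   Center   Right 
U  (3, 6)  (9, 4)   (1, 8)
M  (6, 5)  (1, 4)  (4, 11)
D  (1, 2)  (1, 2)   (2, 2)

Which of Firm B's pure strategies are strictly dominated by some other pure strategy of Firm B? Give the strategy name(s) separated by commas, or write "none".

Left is not dominated — it holds its own against Center at U (6>4); Right at D (2=2).
Center is not dominated — it holds its own against Left at D (2=2); Right at D (2=2).
Right is not dominated — it holds its own against Left at U (8>6); Center at U (8>4).

none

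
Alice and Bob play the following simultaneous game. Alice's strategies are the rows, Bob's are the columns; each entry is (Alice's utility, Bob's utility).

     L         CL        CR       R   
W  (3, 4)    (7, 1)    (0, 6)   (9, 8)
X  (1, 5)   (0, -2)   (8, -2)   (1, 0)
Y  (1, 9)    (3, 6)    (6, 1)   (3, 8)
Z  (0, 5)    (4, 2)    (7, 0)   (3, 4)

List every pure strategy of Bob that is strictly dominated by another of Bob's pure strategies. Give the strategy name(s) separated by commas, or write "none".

CL, CR

L is not dominated — it holds its own against CL at W (4>1); CR at X (5>-2); R at X (5>0).
L strictly dominates CL — W: 4>1, X: 5>-2, Y: 9>6, Z: 5>2.
CR is strictly dominated by R (W: 8>6, X: 0>-2, Y: 8>1, Z: 4>0).
R: no other strategy beats it everywhere (L at W (8>4); CL at W (8>1); CR at W (8>6)).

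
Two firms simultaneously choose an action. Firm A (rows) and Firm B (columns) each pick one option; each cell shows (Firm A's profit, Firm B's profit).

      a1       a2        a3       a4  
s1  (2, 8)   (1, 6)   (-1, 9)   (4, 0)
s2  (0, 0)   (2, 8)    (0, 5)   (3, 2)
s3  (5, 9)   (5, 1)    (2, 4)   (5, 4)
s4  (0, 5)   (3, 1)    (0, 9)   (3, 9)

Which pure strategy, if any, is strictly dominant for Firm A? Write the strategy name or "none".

s3

s3 vs s1: a1: 5>2, a2: 5>1, a3: 2>-1, a4: 5>4.
s3 vs s2: a1: 5>0, a2: 5>2, a3: 2>0, a4: 5>3.
s3 vs s4: a1: 5>0, a2: 5>3, a3: 2>0, a4: 5>3.
s3 strictly beats every other strategy against every opponent action, so it is strictly dominant.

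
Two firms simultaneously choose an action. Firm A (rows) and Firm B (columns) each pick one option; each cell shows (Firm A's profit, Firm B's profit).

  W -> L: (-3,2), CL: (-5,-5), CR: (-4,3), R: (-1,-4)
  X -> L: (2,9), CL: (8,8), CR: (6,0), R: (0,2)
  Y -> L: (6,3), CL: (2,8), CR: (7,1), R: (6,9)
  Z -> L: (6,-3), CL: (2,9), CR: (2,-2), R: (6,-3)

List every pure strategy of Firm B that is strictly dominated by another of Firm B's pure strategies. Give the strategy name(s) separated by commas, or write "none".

L: no other strategy beats it everywhere (CL at W (2>-5); CR at X (9>0); R at W (2>-4)).
CL is not dominated — it holds its own against L at Y (8>3); CR at X (8>0); R at X (8>2).
CR: no other strategy beats it everywhere (L at W (3>2); CL at W (3>-5); R at W (3>-4)).
Nothing dominates R: L at Y (9>3); CL at W (-4>-5); CR at X (2>0).

none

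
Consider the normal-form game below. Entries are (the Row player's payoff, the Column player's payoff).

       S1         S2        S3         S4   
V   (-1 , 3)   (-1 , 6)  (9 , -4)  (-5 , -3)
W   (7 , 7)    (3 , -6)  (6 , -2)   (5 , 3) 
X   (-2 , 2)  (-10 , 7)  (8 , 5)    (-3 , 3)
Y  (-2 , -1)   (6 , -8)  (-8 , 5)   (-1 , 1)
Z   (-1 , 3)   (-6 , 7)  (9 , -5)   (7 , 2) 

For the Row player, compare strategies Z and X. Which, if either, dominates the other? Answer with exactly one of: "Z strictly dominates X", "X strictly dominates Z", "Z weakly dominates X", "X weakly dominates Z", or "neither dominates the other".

Z strictly dominates X

Compare Z to X across each choice by the Column player: S1: -1>-2, S2: -6>-10, S3: 9>8, S4: 7>-3.
Every comparison favours Z, so Z strictly dominates X.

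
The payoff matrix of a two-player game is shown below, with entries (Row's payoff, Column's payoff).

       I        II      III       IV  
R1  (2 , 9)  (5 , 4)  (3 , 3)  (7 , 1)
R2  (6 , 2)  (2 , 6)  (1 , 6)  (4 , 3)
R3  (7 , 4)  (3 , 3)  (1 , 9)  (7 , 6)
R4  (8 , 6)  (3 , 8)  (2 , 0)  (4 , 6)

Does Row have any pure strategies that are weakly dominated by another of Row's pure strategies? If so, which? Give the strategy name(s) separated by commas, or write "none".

R1 is not dominated — it holds its own against R2 at II (5>2); R3 at II (5>3); R4 at II (5>3).
R3 weakly dominates R2 — I: 7>6, II: 3>2, III: 1=1, IV: 7>4.
R3: no other strategy beats it everywhere (R1 at I (7>2); R2 at I (7>6); R4 at IV (7>4)).
Nothing dominates R4: R1 at I (8>2); R2 at I (8>6); R3 at I (8>7).

R2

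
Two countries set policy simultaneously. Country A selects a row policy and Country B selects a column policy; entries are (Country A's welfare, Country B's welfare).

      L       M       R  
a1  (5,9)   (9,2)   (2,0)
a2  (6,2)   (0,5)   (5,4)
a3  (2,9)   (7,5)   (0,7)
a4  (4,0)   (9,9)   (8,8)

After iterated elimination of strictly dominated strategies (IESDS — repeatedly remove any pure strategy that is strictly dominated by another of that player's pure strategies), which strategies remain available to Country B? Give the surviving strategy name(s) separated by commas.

L, M

Country A's strategy a3 is strictly dominated by a1 (L: 5>2, M: 9>7, R: 2>0) and is removed.
For Country B, M strictly dominates R on the remaining rows (a1: 2>0, a2: 5>4, a4: 9>8); eliminate R.
Among the remaining strategies, none is strictly dominated by another pure strategy of the same player, so the elimination stops.
Surviving strategies — Country A: {a1, a2, a4}; Country B: {L, M}.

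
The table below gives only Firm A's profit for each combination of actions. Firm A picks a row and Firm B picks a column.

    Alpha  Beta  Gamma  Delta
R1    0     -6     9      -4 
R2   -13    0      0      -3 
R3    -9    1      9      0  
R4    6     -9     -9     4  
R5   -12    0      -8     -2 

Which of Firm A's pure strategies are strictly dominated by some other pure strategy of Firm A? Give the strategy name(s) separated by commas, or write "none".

R1: no other strategy beats it everywhere (R2 at Alpha (0>-13); R3 at Alpha (0>-9); R4 at Beta (-6>-9); R5 at Alpha (0>-12)).
R3 strictly dominates R2 — Alpha: -9>-13, Beta: 1>0, Gamma: 9>0, Delta: 0>-3.
Nothing dominates R3: R1 at Beta (1>-6); R2 at Alpha (-9>-13); R4 at Beta (1>-9); R5 at Alpha (-9>-12).
Nothing dominates R4: R1 at Alpha (6>0); R2 at Alpha (6>-13); R3 at Alpha (6>-9); R5 at Alpha (6>-12).
R5 is strictly dominated by R3 (Alpha: -9>-12, Beta: 1>0, Gamma: 9>-8, Delta: 0>-2).

R2, R5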